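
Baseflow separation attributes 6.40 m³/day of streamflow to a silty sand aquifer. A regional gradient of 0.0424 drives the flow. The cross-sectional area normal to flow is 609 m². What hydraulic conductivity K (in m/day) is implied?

Hydraulic gradient i = 0.0424.
From Q = K·A·i, K = Q / (A·i) = 6.40 / (609.0 × 0.04240) = 0.2479 m/day.

0.248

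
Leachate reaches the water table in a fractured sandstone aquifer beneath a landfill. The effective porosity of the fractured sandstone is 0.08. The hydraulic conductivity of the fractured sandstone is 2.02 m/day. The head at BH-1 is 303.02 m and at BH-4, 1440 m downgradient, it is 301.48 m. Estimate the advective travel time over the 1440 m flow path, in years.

Hydraulic gradient i = (303.02 − 301.48) / 1440 = 1.54 / 1440 = 0.001069.
Darcy flux q = K · i = 2.020 × 0.001069 = 0.002160 m/day.
Seepage velocity v = q / n_e = 0.002160 / 0.08 = 0.02700 m/day.
Travel time t = L / v = 1440 / 0.02700 = 53326 days = 146.0 years.

146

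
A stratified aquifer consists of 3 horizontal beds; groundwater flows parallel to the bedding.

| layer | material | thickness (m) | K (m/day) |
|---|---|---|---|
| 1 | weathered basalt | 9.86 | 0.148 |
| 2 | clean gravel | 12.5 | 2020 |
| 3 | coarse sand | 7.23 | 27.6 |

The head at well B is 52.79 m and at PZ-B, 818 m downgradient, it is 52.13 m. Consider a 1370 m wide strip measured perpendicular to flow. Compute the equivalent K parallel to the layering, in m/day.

860

Flow is parallel to layering, so each bed carries its own Darcy discharge and the transmissivities add.
Σ(K_i·b_i) = 0.148×9.86 + 2020×12.5 + 27.6×7.23 = 25451 m²/day.
Total thickness b = 29.59 m, so K_eq = Σ(K_i·b_i)/b = 860.1 m/day.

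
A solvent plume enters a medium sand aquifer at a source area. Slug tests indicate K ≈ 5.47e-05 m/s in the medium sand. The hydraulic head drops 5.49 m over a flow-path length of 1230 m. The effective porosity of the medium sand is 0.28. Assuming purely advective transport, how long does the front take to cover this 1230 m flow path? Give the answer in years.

44.7

Convert K: 5.47e-05 m/s × 86400 = 4.726 m/day.
Hydraulic gradient i = Δh / L = 5.49 / 1230 = 0.004463.
Darcy flux q = K · i = 4.726 × 0.004463 = 0.02109 m/day.
Seepage velocity v = q / n_e = 0.02109 / 0.28 = 0.07534 m/day.
Travel time t = L / v = 1230 / 0.07534 = 16327 days = 44.70 years.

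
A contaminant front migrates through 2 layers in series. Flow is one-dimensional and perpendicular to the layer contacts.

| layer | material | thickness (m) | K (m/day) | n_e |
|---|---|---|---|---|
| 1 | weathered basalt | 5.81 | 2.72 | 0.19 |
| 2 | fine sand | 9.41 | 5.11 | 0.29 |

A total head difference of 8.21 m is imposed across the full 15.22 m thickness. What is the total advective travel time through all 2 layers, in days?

With flow normal to the layers, continuity requires the same specific discharge q through every layer.
Σ(b_i/K_i) = 5.81/2.72 + 9.41/5.11 = 3.978 d.
q = Δh / Σ(b_i/K_i) = 8.21 / 3.978 = 2.064 m/day.
In each layer the seepage velocity is v_i = q/n_i, so the layer transit time is t_i = b_i·n_i / q:
  layer 1 (weathered basalt): t_1 = 5.81 × 0.19 / 2.064 = 0.5348 d
  layer 2 (fine sand): t_2 = 9.41 × 0.29 / 2.064 = 1.322 d
Total t = Σ t_i = 1.857 days.

1.86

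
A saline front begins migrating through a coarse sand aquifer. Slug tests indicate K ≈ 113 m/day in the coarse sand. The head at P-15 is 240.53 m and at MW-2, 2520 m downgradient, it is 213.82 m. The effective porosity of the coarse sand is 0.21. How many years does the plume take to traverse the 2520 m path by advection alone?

Hydraulic gradient i = (240.53 − 213.82) / 2520 = 26.71 / 2520 = 0.01060.
Darcy flux q = K · i = 113.0 × 0.01060 = 1.198 m/day.
Seepage velocity v = q / n_e = 1.198 / 0.21 = 5.703 m/day.
Travel time t = L / v = 2520 / 5.703 = 441.8 days = 1.210 years.

1.21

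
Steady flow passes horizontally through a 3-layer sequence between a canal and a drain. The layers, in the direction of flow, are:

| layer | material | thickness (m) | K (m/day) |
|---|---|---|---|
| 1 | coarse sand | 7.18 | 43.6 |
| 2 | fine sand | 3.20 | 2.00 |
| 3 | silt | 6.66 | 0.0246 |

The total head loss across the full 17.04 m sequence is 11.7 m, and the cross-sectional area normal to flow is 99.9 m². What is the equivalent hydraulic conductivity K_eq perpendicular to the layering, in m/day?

0.0625

Flow is perpendicular to layering, so the layers act in series and the equivalent K is the thickness-weighted harmonic mean.
Total thickness L = 7.18 + 3.20 + 6.66 = 17.04 m.
Σ(b_i/K_i) = 7.18/43.6 + 3.20/2.00 + 6.66/0.0246 = 272.5 d.
K_eq = L / Σ(b_i/K_i) = 17.04 / 272.5 = 0.06253 m/day.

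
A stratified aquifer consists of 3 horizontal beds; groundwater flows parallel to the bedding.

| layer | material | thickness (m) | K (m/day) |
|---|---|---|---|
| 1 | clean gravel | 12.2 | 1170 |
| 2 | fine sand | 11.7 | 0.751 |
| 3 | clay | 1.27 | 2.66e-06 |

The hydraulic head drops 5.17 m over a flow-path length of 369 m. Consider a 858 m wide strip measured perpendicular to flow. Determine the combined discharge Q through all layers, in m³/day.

Flow is parallel to layering, so each bed carries its own Darcy discharge and the transmissivities add.
Σ(K_i·b_i) = 1170×12.2 + 0.751×11.7 + 2.66e-06×1.27 = 14283 m²/day.
Hydraulic gradient i = Δh / L = 5.17 / 369 = 0.01401.
Q = Σ(K_i·b_i) · W · i = 14283 × 858 × 0.01401 = 1.717e+05 m³/day.

172000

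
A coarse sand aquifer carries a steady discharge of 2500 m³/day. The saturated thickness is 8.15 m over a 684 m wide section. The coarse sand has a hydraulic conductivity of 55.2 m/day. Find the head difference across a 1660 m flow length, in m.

Cross-sectional area A = 684 × 8.15 = 5575 m².
From Q = K·A·i, i = Q / (K·A) = 2500 / (55.20 × 5575) = 0.008124.
Head loss Δh = i · L = 0.008124 × 1660 = 13.49 m.

13.5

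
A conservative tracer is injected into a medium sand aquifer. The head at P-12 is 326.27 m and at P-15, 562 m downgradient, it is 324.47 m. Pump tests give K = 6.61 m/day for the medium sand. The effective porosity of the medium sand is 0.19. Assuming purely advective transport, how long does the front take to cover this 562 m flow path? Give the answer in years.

13.8

Hydraulic gradient i = (326.27 − 324.47) / 562 = 1.8 / 562 = 0.003203.
Darcy flux q = K · i = 6.610 × 0.003203 = 0.02117 m/day.
Seepage velocity v = q / n_e = 0.02117 / 0.19 = 0.1114 m/day.
Travel time t = L / v = 562 / 0.1114 = 5044 days = 13.81 years.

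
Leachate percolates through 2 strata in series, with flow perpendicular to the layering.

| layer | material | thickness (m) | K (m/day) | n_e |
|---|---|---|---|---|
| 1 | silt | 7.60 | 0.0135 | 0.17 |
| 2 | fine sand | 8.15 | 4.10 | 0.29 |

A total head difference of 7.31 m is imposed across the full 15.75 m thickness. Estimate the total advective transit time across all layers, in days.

283

With flow normal to the layers, continuity requires the same specific discharge q through every layer.
Σ(b_i/K_i) = 7.60/0.0135 + 8.15/4.10 = 565.0 d.
q = Δh / Σ(b_i/K_i) = 7.31 / 565.0 = 0.01294 m/day.
In each layer the seepage velocity is v_i = q/n_i, so the layer transit time is t_i = b_i·n_i / q:
  layer 1 (silt): t_1 = 7.60 × 0.17 / 0.01294 = 99.85 d
  layer 2 (fine sand): t_2 = 8.15 × 0.29 / 0.01294 = 182.7 d
Total t = Σ t_i = 282.5 days.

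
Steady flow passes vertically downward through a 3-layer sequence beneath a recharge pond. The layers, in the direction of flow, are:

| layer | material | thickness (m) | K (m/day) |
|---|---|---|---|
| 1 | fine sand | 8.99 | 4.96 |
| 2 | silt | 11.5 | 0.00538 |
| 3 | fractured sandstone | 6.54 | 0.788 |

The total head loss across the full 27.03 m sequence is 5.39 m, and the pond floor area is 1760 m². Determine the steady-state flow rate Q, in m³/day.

Flow is perpendicular to layering, so the layers act in series and the equivalent K is the thickness-weighted harmonic mean.
Total thickness L = 8.99 + 11.5 + 6.54 = 27.03 m.
Σ(b_i/K_i) = 8.99/4.96 + 11.5/0.00538 + 6.54/0.788 = 2148 d.
K_eq = L / Σ(b_i/K_i) = 27.03 / 2148 = 0.01259 m/day.
Q = K_eq · A · (Δh/L) = 0.01259 × 1760 × (5.39/27.03) = 4.417 m³/day.

4.42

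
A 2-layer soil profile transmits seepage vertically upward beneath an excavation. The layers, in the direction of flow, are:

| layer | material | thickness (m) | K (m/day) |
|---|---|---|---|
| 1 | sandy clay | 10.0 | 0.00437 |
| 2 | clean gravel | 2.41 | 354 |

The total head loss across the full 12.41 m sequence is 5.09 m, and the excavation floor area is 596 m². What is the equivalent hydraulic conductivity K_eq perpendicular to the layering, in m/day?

0.00542

Flow is perpendicular to layering, so the layers act in series and the equivalent K is the thickness-weighted harmonic mean.
Total thickness L = 10.0 + 2.41 = 12.41 m.
Σ(b_i/K_i) = 10.0/0.00437 + 2.41/354 = 2288 d.
K_eq = L / Σ(b_i/K_i) = 12.41 / 2288 = 0.005423 m/day.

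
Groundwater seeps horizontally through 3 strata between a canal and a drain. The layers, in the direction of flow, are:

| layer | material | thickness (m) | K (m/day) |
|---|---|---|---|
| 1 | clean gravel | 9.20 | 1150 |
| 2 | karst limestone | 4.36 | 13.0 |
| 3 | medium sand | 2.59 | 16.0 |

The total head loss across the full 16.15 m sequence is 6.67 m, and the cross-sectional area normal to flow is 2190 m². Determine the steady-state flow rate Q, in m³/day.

28900

Flow is perpendicular to layering, so the layers act in series and the equivalent K is the thickness-weighted harmonic mean.
Total thickness L = 9.20 + 4.36 + 2.59 = 16.15 m.
Σ(b_i/K_i) = 9.20/1150 + 4.36/13.0 + 2.59/16.0 = 0.5053 d.
K_eq = L / Σ(b_i/K_i) = 16.15 / 0.5053 = 31.96 m/day.
Q = K_eq · A · (Δh/L) = 31.96 × 2190 × (6.67/16.15) = 28910 m³/day.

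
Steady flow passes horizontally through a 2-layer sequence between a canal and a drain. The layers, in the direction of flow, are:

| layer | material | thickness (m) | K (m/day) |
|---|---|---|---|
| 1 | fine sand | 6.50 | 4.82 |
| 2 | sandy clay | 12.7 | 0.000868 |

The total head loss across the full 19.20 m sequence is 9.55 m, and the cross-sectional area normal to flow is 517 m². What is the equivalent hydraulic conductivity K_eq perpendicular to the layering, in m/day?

Flow is perpendicular to layering, so the layers act in series and the equivalent K is the thickness-weighted harmonic mean.
Total thickness L = 6.50 + 12.7 = 19.20 m.
Σ(b_i/K_i) = 6.50/4.82 + 12.7/0.000868 = 14633 d.
K_eq = L / Σ(b_i/K_i) = 19.20 / 14633 = 0.001312 m/day.

0.00131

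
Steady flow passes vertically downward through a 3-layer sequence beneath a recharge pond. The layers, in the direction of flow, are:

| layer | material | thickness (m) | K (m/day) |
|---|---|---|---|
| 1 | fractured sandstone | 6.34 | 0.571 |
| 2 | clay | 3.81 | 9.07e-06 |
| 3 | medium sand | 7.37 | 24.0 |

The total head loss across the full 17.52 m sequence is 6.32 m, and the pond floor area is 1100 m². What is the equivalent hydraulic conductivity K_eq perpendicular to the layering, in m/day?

4.17e-05

Flow is perpendicular to layering, so the layers act in series and the equivalent K is the thickness-weighted harmonic mean.
Total thickness L = 6.34 + 3.81 + 7.37 = 17.52 m.
Σ(b_i/K_i) = 6.34/0.571 + 3.81/9.07e-06 + 7.37/24.0 = 4.201e+05 d.
K_eq = L / Σ(b_i/K_i) = 17.52 / 4.201e+05 = 4.171e-05 m/day.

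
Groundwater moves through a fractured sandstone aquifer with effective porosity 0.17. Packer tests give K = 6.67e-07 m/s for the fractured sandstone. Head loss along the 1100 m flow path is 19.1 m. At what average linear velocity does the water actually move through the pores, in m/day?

Convert K: 6.67e-07 m/s × 86400 = 0.05763 m/day.
Hydraulic gradient i = Δh / L = 19.1 / 1100 = 0.01736.
Darcy flux q = K · i = 0.05763 × 0.01736 = 0.001001 m/day.
Seepage velocity v = q / n_e = 0.001001 / 0.17 = 0.005886 m/day.

0.00589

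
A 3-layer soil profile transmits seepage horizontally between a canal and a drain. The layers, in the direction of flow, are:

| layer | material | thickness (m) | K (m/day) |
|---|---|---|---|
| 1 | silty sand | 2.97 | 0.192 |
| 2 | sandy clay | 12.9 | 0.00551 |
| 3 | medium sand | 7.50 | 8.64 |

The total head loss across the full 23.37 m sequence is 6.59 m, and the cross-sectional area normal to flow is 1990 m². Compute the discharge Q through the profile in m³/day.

5.56

Flow is perpendicular to layering, so the layers act in series and the equivalent K is the thickness-weighted harmonic mean.
Total thickness L = 2.97 + 12.9 + 7.50 = 23.37 m.
Σ(b_i/K_i) = 2.97/0.192 + 12.9/0.00551 + 7.50/8.64 = 2358 d.
K_eq = L / Σ(b_i/K_i) = 23.37 / 2358 = 0.009913 m/day.
Q = K_eq · A · (Δh/L) = 0.009913 × 1990 × (6.59/23.37) = 5.563 m³/day.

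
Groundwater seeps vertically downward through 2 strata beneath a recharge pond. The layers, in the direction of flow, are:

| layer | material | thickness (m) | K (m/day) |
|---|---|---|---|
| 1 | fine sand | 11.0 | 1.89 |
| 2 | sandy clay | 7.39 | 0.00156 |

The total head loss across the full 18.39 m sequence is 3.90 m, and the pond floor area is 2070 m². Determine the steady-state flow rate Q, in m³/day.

Flow is perpendicular to layering, so the layers act in series and the equivalent K is the thickness-weighted harmonic mean.
Total thickness L = 11.0 + 7.39 = 18.39 m.
Σ(b_i/K_i) = 11.0/1.89 + 7.39/0.00156 = 4743 d.
K_eq = L / Σ(b_i/K_i) = 18.39 / 4743 = 0.003877 m/day.
Q = K_eq · A · (Δh/L) = 0.003877 × 2070 × (3.90/18.39) = 1.702 m³/day.

1.70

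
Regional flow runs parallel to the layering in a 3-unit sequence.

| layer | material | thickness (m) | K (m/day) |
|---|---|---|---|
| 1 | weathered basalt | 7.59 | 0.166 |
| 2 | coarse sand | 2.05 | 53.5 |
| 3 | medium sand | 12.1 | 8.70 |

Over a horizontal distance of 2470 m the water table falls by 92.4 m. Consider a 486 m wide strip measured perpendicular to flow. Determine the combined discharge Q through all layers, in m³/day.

Flow is parallel to layering, so each bed carries its own Darcy discharge and the transmissivities add.
Σ(K_i·b_i) = 0.166×7.59 + 53.5×2.05 + 8.70×12.1 = 216.2 m²/day.
Hydraulic gradient i = Δh / L = 92.4 / 2470 = 0.03741.
Q = Σ(K_i·b_i) · W · i = 216.2 × 486 × 0.03741 = 3931 m³/day.

3930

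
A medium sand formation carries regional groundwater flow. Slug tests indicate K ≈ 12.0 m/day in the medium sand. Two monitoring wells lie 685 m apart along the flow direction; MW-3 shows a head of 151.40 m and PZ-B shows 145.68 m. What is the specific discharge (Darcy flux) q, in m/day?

Hydraulic gradient i = (151.40 − 145.68) / 685 = 5.72 / 685 = 0.008350.
Specific discharge q = K · i = 12.00 × 0.008350 = 0.1002 m/day.

0.100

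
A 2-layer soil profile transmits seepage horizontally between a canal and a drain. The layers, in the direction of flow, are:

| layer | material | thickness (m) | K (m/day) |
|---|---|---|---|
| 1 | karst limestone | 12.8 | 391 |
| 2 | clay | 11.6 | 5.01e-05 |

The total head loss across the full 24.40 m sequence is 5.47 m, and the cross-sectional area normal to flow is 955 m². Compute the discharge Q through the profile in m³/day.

Flow is perpendicular to layering, so the layers act in series and the equivalent K is the thickness-weighted harmonic mean.
Total thickness L = 12.8 + 11.6 = 24.40 m.
Σ(b_i/K_i) = 12.8/391 + 11.6/5.01e-05 = 2.315e+05 d.
K_eq = L / Σ(b_i/K_i) = 24.40 / 2.315e+05 = 0.0001054 m/day.
Q = K_eq · A · (Δh/L) = 0.0001054 × 955 × (5.47/24.40) = 0.02256 m³/day.

0.0226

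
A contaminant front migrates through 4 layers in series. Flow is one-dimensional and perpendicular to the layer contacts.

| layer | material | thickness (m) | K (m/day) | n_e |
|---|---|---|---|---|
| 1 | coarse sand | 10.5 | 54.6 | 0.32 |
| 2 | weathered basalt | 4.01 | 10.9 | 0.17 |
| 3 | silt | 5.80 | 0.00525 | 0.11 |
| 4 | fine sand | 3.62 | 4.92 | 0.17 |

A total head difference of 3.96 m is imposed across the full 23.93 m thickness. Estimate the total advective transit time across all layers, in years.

With flow normal to the layers, continuity requires the same specific discharge q through every layer.
Σ(b_i/K_i) = 10.5/54.6 + 4.01/10.9 + 5.80/0.00525 + 3.62/4.92 = 1106 d.
q = Δh / Σ(b_i/K_i) = 3.96 / 1106 = 0.003580 m/day.
In each layer the seepage velocity is v_i = q/n_i, so the layer transit time is t_i = b_i·n_i / q:
  layer 1 (coarse sand): t_1 = 10.5 × 0.32 / 0.003580 = 938.5 d
  layer 2 (weathered basalt): t_2 = 4.01 × 0.17 / 0.003580 = 190.4 d
  layer 3 (silt): t_3 = 5.80 × 0.11 / 0.003580 = 178.2 d
  layer 4 (fine sand): t_4 = 3.62 × 0.17 / 0.003580 = 171.9 d
Total t = Σ t_i = 1479 days = 4.049 years.

4.05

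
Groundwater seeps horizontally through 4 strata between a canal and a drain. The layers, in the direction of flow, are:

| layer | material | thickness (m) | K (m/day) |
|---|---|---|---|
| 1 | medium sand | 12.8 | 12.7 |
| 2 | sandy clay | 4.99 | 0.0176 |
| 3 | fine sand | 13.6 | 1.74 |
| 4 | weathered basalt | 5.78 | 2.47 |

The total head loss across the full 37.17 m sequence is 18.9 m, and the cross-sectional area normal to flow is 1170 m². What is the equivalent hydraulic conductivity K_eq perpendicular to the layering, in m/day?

0.126

Flow is perpendicular to layering, so the layers act in series and the equivalent K is the thickness-weighted harmonic mean.
Total thickness L = 12.8 + 4.99 + 13.6 + 5.78 = 37.17 m.
Σ(b_i/K_i) = 12.8/12.7 + 4.99/0.0176 + 13.6/1.74 + 5.78/2.47 = 294.7 d.
K_eq = L / Σ(b_i/K_i) = 37.17 / 294.7 = 0.1261 m/day.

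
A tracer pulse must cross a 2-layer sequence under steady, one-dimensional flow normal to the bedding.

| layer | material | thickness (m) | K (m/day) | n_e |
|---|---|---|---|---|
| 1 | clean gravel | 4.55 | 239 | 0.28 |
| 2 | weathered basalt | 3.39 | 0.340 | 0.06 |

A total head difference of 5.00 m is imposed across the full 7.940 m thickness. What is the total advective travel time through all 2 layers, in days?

With flow normal to the layers, continuity requires the same specific discharge q through every layer.
Σ(b_i/K_i) = 4.55/239 + 3.39/0.340 = 9.990 d.
q = Δh / Σ(b_i/K_i) = 5.00 / 9.990 = 0.5005 m/day.
In each layer the seepage velocity is v_i = q/n_i, so the layer transit time is t_i = b_i·n_i / q:
  layer 1 (clean gravel): t_1 = 4.55 × 0.28 / 0.5005 = 2.545 d
  layer 2 (weathered basalt): t_2 = 3.39 × 0.06 / 0.5005 = 0.4064 d
Total t = Σ t_i = 2.952 days.

2.95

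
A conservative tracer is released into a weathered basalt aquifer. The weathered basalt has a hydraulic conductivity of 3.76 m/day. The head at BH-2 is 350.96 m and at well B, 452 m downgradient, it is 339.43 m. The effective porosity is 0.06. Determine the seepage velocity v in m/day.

1.60

Hydraulic gradient i = (350.96 − 339.43) / 452 = 11.53 / 452 = 0.02551.
Darcy flux q = K · i = 3.760 × 0.02551 = 0.09591 m/day.
Seepage velocity v = q / n_e = 0.09591 / 0.06 = 1.599 m/day.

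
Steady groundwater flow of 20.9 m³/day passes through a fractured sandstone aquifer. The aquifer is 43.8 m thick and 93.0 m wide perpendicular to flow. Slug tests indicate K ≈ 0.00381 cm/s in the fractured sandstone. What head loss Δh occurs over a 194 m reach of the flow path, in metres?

Convert K: 0.00381 cm/s × 864 = 3.292 m/day.
Cross-sectional area A = 93.0 × 43.8 = 4073 m².
From Q = K·A·i, i = Q / (K·A) = 20.9 / (3.292 × 4073) = 0.001559.
Head loss Δh = i · L = 0.001559 × 194 = 0.3024 m.

0.302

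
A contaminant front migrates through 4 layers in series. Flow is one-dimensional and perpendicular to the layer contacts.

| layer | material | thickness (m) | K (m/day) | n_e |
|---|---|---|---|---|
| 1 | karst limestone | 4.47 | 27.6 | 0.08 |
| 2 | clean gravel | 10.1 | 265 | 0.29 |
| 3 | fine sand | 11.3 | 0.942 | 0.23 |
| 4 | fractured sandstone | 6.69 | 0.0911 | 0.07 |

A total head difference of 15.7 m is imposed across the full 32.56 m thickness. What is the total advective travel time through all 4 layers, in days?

34.7

With flow normal to the layers, continuity requires the same specific discharge q through every layer.
Σ(b_i/K_i) = 4.47/27.6 + 10.1/265 + 11.3/0.942 + 6.69/0.0911 = 85.63 d.
q = Δh / Σ(b_i/K_i) = 15.7 / 85.63 = 0.1833 m/day.
In each layer the seepage velocity is v_i = q/n_i, so the layer transit time is t_i = b_i·n_i / q:
  layer 1 (karst limestone): t_1 = 4.47 × 0.08 / 0.1833 = 1.950 d
  layer 2 (clean gravel): t_2 = 10.1 × 0.29 / 0.1833 = 15.98 d
  layer 3 (fine sand): t_3 = 11.3 × 0.23 / 0.1833 = 14.18 d
  layer 4 (fractured sandstone): t_4 = 6.69 × 0.07 / 0.1833 = 2.554 d
Total t = Σ t_i = 34.66 days.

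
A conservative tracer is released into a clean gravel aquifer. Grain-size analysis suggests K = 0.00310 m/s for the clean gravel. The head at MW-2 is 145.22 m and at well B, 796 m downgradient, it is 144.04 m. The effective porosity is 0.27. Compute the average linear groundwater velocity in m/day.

Convert K: 0.00310 m/s × 86400 = 267.8 m/day.
Hydraulic gradient i = (145.22 − 144.04) / 796 = 1.18 / 796 = 0.001482.
Darcy flux q = K · i = 267.8 × 0.001482 = 0.3970 m/day.
Seepage velocity v = q / n_e = 0.3970 / 0.27 = 1.471 m/day.

1.47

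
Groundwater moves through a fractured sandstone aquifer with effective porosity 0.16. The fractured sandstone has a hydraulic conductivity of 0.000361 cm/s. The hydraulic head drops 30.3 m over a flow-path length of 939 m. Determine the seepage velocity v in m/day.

Convert K: 0.000361 cm/s × 864 = 0.3119 m/day.
Hydraulic gradient i = Δh / L = 30.3 / 939 = 0.03227.
Darcy flux q = K · i = 0.3119 × 0.03227 = 0.01006 m/day.
Seepage velocity v = q / n_e = 0.01006 / 0.16 = 0.06290 m/day.

0.0629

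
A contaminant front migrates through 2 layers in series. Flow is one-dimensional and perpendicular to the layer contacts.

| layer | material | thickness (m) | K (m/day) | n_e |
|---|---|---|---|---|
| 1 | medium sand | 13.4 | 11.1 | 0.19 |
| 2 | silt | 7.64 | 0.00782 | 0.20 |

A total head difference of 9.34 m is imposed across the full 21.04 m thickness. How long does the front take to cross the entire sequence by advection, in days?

427

With flow normal to the layers, continuity requires the same specific discharge q through every layer.
Σ(b_i/K_i) = 13.4/11.1 + 7.64/0.00782 = 978.2 d.
q = Δh / Σ(b_i/K_i) = 9.34 / 978.2 = 0.009548 m/day.
In each layer the seepage velocity is v_i = q/n_i, so the layer transit time is t_i = b_i·n_i / q:
  layer 1 (medium sand): t_1 = 13.4 × 0.19 / 0.009548 = 266.6 d
  layer 2 (silt): t_2 = 7.64 × 0.20 / 0.009548 = 160.0 d
Total t = Σ t_i = 426.7 days.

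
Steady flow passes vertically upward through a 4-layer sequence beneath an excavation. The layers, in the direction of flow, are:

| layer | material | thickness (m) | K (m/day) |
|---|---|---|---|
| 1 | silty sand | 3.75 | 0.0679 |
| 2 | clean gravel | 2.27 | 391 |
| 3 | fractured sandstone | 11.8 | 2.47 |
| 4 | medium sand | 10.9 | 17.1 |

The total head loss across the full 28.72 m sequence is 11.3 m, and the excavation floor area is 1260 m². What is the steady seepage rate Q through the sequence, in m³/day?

235

Flow is perpendicular to layering, so the layers act in series and the equivalent K is the thickness-weighted harmonic mean.
Total thickness L = 3.75 + 2.27 + 11.8 + 10.9 = 28.72 m.
Σ(b_i/K_i) = 3.75/0.0679 + 2.27/391 + 11.8/2.47 + 10.9/17.1 = 60.65 d.
K_eq = L / Σ(b_i/K_i) = 28.72 / 60.65 = 0.4735 m/day.
Q = K_eq · A · (Δh/L) = 0.4735 × 1260 × (11.3/28.72) = 234.8 m³/day.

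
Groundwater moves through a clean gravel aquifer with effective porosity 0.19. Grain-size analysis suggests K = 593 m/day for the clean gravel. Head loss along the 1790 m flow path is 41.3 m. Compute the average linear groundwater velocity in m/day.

Hydraulic gradient i = Δh / L = 41.3 / 1790 = 0.02307.
Darcy flux q = K · i = 593.0 × 0.02307 = 13.68 m/day.
Seepage velocity v = q / n_e = 13.68 / 0.19 = 72.01 m/day.

72.0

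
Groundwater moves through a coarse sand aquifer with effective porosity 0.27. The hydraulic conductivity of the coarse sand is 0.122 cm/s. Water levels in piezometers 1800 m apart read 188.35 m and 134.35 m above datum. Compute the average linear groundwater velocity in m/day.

Convert K: 0.122 cm/s × 864 = 105.4 m/day.
Hydraulic gradient i = (188.35 − 134.35) / 1800 = 54 / 1800 = 0.03000.
Darcy flux q = K · i = 105.4 × 0.03000 = 3.162 m/day.
Seepage velocity v = q / n_e = 3.162 / 0.27 = 11.71 m/day.

11.7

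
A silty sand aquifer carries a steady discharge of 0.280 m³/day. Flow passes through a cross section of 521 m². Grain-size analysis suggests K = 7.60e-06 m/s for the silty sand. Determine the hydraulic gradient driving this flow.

Convert K: 7.60e-06 m/s × 86400 = 0.6566 m/day.
From Q = K·A·i, i = Q / (K·A) = 0.280 / (0.6566 × 521.0) = 0.0008185.

0.000818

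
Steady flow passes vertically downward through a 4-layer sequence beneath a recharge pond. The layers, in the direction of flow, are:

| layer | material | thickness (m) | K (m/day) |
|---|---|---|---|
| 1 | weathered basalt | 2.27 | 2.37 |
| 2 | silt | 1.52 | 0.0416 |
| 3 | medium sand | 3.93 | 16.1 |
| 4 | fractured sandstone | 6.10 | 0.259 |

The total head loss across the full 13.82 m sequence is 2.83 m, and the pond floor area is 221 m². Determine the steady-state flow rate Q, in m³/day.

Flow is perpendicular to layering, so the layers act in series and the equivalent K is the thickness-weighted harmonic mean.
Total thickness L = 2.27 + 1.52 + 3.93 + 6.10 = 13.82 m.
Σ(b_i/K_i) = 2.27/2.37 + 1.52/0.0416 + 3.93/16.1 + 6.10/0.259 = 61.29 d.
K_eq = L / Σ(b_i/K_i) = 13.82 / 61.29 = 0.2255 m/day.
Q = K_eq · A · (Δh/L) = 0.2255 × 221 × (2.83/13.82) = 10.20 m³/day.

10.2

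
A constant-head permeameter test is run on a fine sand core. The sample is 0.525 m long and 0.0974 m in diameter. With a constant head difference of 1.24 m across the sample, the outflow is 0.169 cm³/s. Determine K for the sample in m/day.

0.830

Cross-sectional area A = π·(d/2)² = π × (0.0974/2)² = 0.007451 m².
Convert discharge: 0.169 cm³/s = 1.690e-07 m³/s.
Darcy's law rearranged: K = Q·L / (A·Δh) = 1.690e-07 × 0.525 / (0.007451 × 1.24) = 9.603e-06 m/s = 0.8297 m/day.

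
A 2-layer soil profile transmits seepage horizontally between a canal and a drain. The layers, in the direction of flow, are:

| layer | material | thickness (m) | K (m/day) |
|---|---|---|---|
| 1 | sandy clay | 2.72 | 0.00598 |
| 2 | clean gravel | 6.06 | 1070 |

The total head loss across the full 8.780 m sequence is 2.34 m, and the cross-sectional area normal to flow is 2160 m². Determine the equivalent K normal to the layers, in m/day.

0.0193

Flow is perpendicular to layering, so the layers act in series and the equivalent K is the thickness-weighted harmonic mean.
Total thickness L = 2.72 + 6.06 = 8.780 m.
Σ(b_i/K_i) = 2.72/0.00598 + 6.06/1070 = 454.9 d.
K_eq = L / Σ(b_i/K_i) = 8.780 / 454.9 = 0.01930 m/day.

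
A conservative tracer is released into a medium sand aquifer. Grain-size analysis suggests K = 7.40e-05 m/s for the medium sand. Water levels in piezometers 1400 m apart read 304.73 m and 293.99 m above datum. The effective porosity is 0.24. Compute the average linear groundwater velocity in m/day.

Convert K: 7.40e-05 m/s × 86400 = 6.394 m/day.
Hydraulic gradient i = (304.73 − 293.99) / 1400 = 10.74 / 1400 = 0.007671.
Darcy flux q = K · i = 6.394 × 0.007671 = 0.04905 m/day.
Seepage velocity v = q / n_e = 0.04905 / 0.24 = 0.2044 m/day.

0.204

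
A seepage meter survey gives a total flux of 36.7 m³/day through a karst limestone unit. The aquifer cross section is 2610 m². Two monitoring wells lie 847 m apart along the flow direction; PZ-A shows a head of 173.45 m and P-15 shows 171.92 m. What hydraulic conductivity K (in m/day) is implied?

7.78

Hydraulic gradient i = (173.45 − 171.92) / 847 = 1.53 / 847 = 0.001806.
From Q = K·A·i, K = Q / (A·i) = 36.7 / (2610 × 0.001806) = 7.784 m/day.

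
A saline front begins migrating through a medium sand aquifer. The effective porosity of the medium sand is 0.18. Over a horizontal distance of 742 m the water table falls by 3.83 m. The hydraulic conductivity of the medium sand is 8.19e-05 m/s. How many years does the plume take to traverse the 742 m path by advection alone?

10.0

Convert K: 8.19e-05 m/s × 86400 = 7.076 m/day.
Hydraulic gradient i = Δh / L = 3.83 / 742 = 0.005162.
Darcy flux q = K · i = 7.076 × 0.005162 = 0.03653 m/day.
Seepage velocity v = q / n_e = 0.03653 / 0.18 = 0.2029 m/day.
Travel time t = L / v = 742 / 0.2029 = 3657 days = 10.01 years.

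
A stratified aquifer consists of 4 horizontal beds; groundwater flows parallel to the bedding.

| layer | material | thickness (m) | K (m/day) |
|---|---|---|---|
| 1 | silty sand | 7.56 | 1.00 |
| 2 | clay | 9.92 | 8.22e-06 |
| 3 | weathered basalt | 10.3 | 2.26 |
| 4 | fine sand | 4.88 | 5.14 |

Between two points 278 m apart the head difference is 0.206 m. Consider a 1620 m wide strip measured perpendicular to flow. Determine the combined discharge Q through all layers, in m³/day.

67.1

Flow is parallel to layering, so each bed carries its own Darcy discharge and the transmissivities add.
Σ(K_i·b_i) = 1.00×7.56 + 8.22e-06×9.92 + 2.26×10.3 + 5.14×4.88 = 55.92 m²/day.
Hydraulic gradient i = Δh / L = 0.206 / 278 = 0.0007410.
Q = Σ(K_i·b_i) · W · i = 55.92 × 1620 × 0.0007410 = 67.13 m³/day.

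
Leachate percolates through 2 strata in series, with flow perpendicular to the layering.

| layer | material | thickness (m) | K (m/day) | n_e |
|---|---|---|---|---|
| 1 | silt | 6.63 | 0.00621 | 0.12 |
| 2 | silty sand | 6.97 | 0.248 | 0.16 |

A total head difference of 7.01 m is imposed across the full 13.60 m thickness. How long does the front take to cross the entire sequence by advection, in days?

299

With flow normal to the layers, continuity requires the same specific discharge q through every layer.
Σ(b_i/K_i) = 6.63/0.00621 + 6.97/0.248 = 1096 d.
q = Δh / Σ(b_i/K_i) = 7.01 / 1096 = 0.006398 m/day.
In each layer the seepage velocity is v_i = q/n_i, so the layer transit time is t_i = b_i·n_i / q:
  layer 1 (silt): t_1 = 6.63 × 0.12 / 0.006398 = 124.4 d
  layer 2 (silty sand): t_2 = 6.97 × 0.16 / 0.006398 = 174.3 d
Total t = Σ t_i = 298.7 days.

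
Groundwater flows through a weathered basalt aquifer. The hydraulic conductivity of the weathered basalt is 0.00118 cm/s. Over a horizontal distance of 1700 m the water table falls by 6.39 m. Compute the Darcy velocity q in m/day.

Convert K: 0.00118 cm/s × 864 = 1.020 m/day.
Hydraulic gradient i = Δh / L = 6.39 / 1700 = 0.003759.
Specific discharge q = K · i = 1.020 × 0.003759 = 0.003832 m/day.

0.00383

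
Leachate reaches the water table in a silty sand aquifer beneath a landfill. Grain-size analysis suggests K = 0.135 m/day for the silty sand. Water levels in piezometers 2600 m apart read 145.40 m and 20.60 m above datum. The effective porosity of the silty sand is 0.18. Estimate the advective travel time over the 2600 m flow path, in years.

Hydraulic gradient i = (145.40 − 20.60) / 2600 = 124.8 / 2600 = 0.04800.
Darcy flux q = K · i = 0.1350 × 0.04800 = 0.006480 m/day.
Seepage velocity v = q / n_e = 0.006480 / 0.18 = 0.03600 m/day.
Travel time t = L / v = 2600 / 0.03600 = 72222 days = 197.7 years.

198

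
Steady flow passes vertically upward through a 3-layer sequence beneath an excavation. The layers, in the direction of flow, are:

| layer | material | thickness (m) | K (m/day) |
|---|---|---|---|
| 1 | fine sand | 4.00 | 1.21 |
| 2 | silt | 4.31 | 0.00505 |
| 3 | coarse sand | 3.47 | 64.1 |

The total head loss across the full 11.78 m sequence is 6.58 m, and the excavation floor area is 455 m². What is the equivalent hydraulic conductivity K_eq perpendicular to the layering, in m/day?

Flow is perpendicular to layering, so the layers act in series and the equivalent K is the thickness-weighted harmonic mean.
Total thickness L = 4.00 + 4.31 + 3.47 = 11.78 m.
Σ(b_i/K_i) = 4.00/1.21 + 4.31/0.00505 + 3.47/64.1 = 856.8 d.
K_eq = L / Σ(b_i/K_i) = 11.78 / 856.8 = 0.01375 m/day.

0.0137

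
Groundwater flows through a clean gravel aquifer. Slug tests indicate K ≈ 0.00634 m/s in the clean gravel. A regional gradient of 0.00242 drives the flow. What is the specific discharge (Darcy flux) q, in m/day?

1.33

Convert K: 0.00634 m/s × 86400 = 547.8 m/day.
Hydraulic gradient i = 0.00242.
Specific discharge q = K · i = 547.8 × 0.002420 = 1.326 m/day.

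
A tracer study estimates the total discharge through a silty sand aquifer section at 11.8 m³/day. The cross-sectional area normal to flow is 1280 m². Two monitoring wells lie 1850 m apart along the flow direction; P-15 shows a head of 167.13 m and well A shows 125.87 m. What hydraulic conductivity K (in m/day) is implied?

Hydraulic gradient i = (167.13 − 125.87) / 1850 = 41.26 / 1850 = 0.02230.
From Q = K·A·i, K = Q / (A·i) = 11.8 / (1280 × 0.02230) = 0.4133 m/day.

0.413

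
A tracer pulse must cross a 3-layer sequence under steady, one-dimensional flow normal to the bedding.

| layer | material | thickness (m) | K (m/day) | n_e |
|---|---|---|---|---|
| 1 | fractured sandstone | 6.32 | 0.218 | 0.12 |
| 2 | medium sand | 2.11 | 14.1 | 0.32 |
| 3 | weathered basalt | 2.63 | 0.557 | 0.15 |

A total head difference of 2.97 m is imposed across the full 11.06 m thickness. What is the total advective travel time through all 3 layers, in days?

With flow normal to the layers, continuity requires the same specific discharge q through every layer.
Σ(b_i/K_i) = 6.32/0.218 + 2.11/14.1 + 2.63/0.557 = 33.86 d.
q = Δh / Σ(b_i/K_i) = 2.97 / 33.86 = 0.08771 m/day.
In each layer the seepage velocity is v_i = q/n_i, so the layer transit time is t_i = b_i·n_i / q:
  layer 1 (fractured sandstone): t_1 = 6.32 × 0.12 / 0.08771 = 8.647 d
  layer 2 (medium sand): t_2 = 2.11 × 0.32 / 0.08771 = 7.698 d
  layer 3 (weathered basalt): t_3 = 2.63 × 0.15 / 0.08771 = 4.498 d
Total t = Σ t_i = 20.84 days.

20.8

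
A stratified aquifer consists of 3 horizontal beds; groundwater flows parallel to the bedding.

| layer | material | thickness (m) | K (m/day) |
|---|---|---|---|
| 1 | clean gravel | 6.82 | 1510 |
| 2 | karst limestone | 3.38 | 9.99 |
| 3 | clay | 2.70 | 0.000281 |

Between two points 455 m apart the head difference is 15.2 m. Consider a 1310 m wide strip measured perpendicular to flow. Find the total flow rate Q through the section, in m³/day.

452000

Flow is parallel to layering, so each bed carries its own Darcy discharge and the transmissivities add.
Σ(K_i·b_i) = 1510×6.82 + 9.99×3.38 + 0.000281×2.70 = 10332 m²/day.
Hydraulic gradient i = Δh / L = 15.2 / 455 = 0.03341.
Q = Σ(K_i·b_i) · W · i = 10332 × 1310 × 0.03341 = 4.522e+05 m³/day.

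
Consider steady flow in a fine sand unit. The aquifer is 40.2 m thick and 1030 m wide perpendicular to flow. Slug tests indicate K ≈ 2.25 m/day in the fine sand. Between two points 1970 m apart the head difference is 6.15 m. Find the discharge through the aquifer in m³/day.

Cross-sectional area A = 1030 × 40.2 = 41406 m².
Hydraulic gradient i = Δh / L = 6.15 / 1970 = 0.003122.
Darcy's law: Q = K · A · i = 2.250 × 41406 × 0.003122 = 290.8 m³/day.

291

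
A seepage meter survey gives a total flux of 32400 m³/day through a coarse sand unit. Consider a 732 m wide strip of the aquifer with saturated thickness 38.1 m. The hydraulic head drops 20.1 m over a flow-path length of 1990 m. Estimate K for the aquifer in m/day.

115

Cross-sectional area A = 732 × 38.1 = 27889 m².
Hydraulic gradient i = Δh / L = 20.1 / 1990 = 0.01010.
From Q = K·A·i, K = Q / (A·i) = 32400 / (27889 × 0.01010) = 115.0 m/day.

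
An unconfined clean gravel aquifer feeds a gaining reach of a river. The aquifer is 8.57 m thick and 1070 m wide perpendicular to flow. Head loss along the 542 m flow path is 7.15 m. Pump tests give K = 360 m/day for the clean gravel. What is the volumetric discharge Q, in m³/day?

Cross-sectional area A = 1070 × 8.57 = 9170 m².
Hydraulic gradient i = Δh / L = 7.15 / 542 = 0.01319.
Darcy's law: Q = K · A · i = 360.0 × 9170 × 0.01319 = 43549 m³/day.

43500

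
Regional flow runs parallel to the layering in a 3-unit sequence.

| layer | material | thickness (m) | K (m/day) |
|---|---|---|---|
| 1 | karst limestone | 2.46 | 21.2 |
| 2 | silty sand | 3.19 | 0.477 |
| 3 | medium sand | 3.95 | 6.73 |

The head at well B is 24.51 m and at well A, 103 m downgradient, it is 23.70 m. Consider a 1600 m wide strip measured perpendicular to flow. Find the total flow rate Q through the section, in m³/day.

Flow is parallel to layering, so each bed carries its own Darcy discharge and the transmissivities add.
Σ(K_i·b_i) = 21.2×2.46 + 0.477×3.19 + 6.73×3.95 = 80.26 m²/day.
Hydraulic gradient i = (24.51 − 23.70) / 103 = 0.81 / 103 = 0.007864.
Q = Σ(K_i·b_i) · W · i = 80.26 × 1600 × 0.007864 = 1010 m³/day.

1010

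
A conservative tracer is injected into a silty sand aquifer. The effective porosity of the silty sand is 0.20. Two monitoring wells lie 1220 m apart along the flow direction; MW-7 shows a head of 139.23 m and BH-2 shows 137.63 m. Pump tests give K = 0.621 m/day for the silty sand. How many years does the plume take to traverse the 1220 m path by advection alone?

Hydraulic gradient i = (139.23 − 137.63) / 1220 = 1.6 / 1220 = 0.001311.
Darcy flux q = K · i = 0.6210 × 0.001311 = 0.0008144 m/day.
Seepage velocity v = q / n_e = 0.0008144 / 0.20 = 0.004072 m/day.
Travel time t = L / v = 1220 / 0.004072 = 2.996e+05 days = 820.3 years.

820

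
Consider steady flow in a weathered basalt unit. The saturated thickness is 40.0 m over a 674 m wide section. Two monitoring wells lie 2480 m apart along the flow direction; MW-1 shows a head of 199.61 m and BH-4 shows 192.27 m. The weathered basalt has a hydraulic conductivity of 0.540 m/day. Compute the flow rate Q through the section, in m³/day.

43.1

Cross-sectional area A = 674 × 40.0 = 26960 m².
Hydraulic gradient i = (199.61 − 192.27) / 2480 = 7.34 / 2480 = 0.002960.
Darcy's law: Q = K · A · i = 0.5400 × 26960 × 0.002960 = 43.09 m³/day.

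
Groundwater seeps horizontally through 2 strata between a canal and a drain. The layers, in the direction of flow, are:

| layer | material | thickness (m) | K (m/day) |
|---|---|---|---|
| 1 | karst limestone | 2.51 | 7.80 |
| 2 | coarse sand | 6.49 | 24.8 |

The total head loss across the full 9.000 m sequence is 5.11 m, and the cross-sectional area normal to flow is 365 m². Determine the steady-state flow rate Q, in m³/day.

3200

Flow is perpendicular to layering, so the layers act in series and the equivalent K is the thickness-weighted harmonic mean.
Total thickness L = 2.51 + 6.49 = 9.000 m.
Σ(b_i/K_i) = 2.51/7.80 + 6.49/24.8 = 0.5835 d.
K_eq = L / Σ(b_i/K_i) = 9.000 / 0.5835 = 15.42 m/day.
Q = K_eq · A · (Δh/L) = 15.42 × 365 × (5.11/9.000) = 3197 m³/day.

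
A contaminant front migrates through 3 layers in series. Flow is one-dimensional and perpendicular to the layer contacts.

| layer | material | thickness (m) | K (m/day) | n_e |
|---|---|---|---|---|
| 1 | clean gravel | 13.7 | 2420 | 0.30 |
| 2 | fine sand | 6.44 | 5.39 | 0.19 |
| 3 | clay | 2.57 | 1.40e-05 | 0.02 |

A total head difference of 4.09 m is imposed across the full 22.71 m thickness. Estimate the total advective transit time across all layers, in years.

662

With flow normal to the layers, continuity requires the same specific discharge q through every layer.
Σ(b_i/K_i) = 13.7/2420 + 6.44/5.39 + 2.57/1.40e-05 = 1.836e+05 d.
q = Δh / Σ(b_i/K_i) = 4.09 / 1.836e+05 = 2.228e-05 m/day.
In each layer the seepage velocity is v_i = q/n_i, so the layer transit time is t_i = b_i·n_i / q:
  layer 1 (clean gravel): t_1 = 13.7 × 0.30 / 2.228e-05 = 1.845e+05 d
  layer 2 (fine sand): t_2 = 6.44 × 0.19 / 2.228e-05 = 54919 d
  layer 3 (clay): t_3 = 2.57 × 0.02 / 2.228e-05 = 2307 d
Total t = Σ t_i = 2.417e+05 days = 661.7 years.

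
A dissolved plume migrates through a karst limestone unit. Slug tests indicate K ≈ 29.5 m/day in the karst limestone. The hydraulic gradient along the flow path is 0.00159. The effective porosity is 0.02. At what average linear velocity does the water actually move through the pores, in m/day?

2.35

Hydraulic gradient i = 0.00159.
Darcy flux q = K · i = 29.50 × 0.001590 = 0.04691 m/day.
Seepage velocity v = q / n_e = 0.04691 / 0.02 = 2.345 m/day.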